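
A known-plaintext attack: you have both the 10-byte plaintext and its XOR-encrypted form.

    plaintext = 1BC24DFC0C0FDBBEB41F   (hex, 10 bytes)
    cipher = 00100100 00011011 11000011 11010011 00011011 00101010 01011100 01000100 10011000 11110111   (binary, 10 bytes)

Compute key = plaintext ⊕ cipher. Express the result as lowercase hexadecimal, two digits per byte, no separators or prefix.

Since cipher = plaintext ⊕ key, XORing both sides with plaintext gives key = plaintext ⊕ cipher.
byte 0:  27 ^  36 =  63
byte 1: 194 ^  27 = 217
byte 2:  77 ^ 195 = 142
byte 3: 252 ^ 211 =  47
byte 4:  12 ^  27 =  23
byte 5:  15 ^  42 =  37
byte 6: 219 ^  92 = 135
byte 7: 190 ^  68 = 250
byte 8: 180 ^ 152 =  44
byte 9:  31 ^ 247 = 232

3fd98e2f172587fa2ce8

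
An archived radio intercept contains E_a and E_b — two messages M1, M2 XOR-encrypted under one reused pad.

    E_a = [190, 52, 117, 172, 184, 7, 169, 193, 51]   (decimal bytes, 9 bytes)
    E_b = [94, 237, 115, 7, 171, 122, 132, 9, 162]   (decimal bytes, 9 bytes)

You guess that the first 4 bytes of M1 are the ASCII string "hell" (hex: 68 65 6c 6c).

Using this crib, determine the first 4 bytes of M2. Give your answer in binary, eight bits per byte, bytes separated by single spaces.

10001000 10111100 01101010 11000111

First, E_a ⊕ E_b = (M1 ⊕ K) ⊕ (M2 ⊕ K) = M1 ⊕ M2, so the key drops out. Then M2 = (M1 ⊕ M2) ⊕ M1 over the first 4 bytes.
byte 0: (be xor 5e) xor 68 = e0 xor 68 = 88
byte 1: (34 xor ed) xor 65 = d9 xor 65 = bc
byte 2: (75 xor 73) xor 6c = 06 xor 6c = 6a
byte 3: (ac xor 07) xor 6c = ab xor 6c = c7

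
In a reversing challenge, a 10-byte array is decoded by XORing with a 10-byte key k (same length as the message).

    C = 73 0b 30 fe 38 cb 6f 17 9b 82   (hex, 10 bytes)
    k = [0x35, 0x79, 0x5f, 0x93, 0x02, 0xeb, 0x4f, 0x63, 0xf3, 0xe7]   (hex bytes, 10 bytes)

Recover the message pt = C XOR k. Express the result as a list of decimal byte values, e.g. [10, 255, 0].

01110011 xor 00110101 = 01000110
00001011 xor 01111001 = 01110010
00110000 xor 01011111 = 01101111
11111110 xor 10010011 = 01101101
00111000 xor 00000010 = 00111010
11001011 xor 11101011 = 00100000
01101111 xor 01001111 = 00100000
00010111 xor 01100011 = 01110100
10011011 xor 11110011 = 01101000
10000010 xor 11100111 = 01100101

[70, 114, 111, 109, 58, 32, 32, 116, 104, 101]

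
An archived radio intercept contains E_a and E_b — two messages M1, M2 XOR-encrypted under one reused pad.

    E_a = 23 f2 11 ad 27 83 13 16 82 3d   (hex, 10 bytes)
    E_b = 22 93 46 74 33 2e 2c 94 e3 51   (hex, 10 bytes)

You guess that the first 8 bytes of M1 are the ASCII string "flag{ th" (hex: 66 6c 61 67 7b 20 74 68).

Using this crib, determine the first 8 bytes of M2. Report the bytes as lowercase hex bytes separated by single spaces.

First, E_a ⊕ E_b = (M1 ⊕ K) ⊕ (M2 ⊕ K) = M1 ⊕ M2, so the key drops out. Then M2 = (M1 ⊕ M2) ⊕ M1 over the first 8 bytes.
byte 0: (23 ⊕ 22) ⊕ 66 = 01 ⊕ 66 = 67
byte 1: (f2 ⊕ 93) ⊕ 6c = 61 ⊕ 6c = 0d
byte 2: (11 ⊕ 46) ⊕ 61 = 57 ⊕ 61 = 36
byte 3: (ad ⊕ 74) ⊕ 67 = d9 ⊕ 67 = be
byte 4: (27 ⊕ 33) ⊕ 7b = 14 ⊕ 7b = 6f
byte 5: (83 ⊕ 2e) ⊕ 20 = ad ⊕ 20 = 8d
byte 6: (13 ⊕ 2c) ⊕ 74 = 3f ⊕ 74 = 4b
byte 7: (16 ⊕ 94) ⊕ 68 = 82 ⊕ 68 = ea

67 0d 36 be 6f 8d 4b ea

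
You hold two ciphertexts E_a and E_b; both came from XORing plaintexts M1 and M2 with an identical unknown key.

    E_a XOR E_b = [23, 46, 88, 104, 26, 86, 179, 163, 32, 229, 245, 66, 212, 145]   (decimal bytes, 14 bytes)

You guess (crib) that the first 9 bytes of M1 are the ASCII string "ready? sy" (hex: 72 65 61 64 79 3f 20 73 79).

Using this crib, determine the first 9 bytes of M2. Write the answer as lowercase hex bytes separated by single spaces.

65 4b 39 0c 63 69 93 d0 59

Since E_a ⊕ E_b = M1 ⊕ M2, XORing with the guessed M1 bytes yields the corresponding M2 bytes: M2 = (E_a ⊕ E_b) ⊕ M1.
17 xor 72 = 65
2e xor 65 = 4b
58 xor 61 = 39
68 xor 64 = 0c
1a xor 79 = 63
56 xor 3f = 69
b3 xor 20 = 93
a3 xor 73 = d0
20 xor 79 = 59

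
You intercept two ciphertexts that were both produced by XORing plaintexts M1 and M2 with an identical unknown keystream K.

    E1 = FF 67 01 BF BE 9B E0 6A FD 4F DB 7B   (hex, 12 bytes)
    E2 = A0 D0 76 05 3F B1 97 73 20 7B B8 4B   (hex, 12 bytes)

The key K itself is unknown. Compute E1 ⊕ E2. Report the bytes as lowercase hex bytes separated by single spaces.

5f b7 77 ba 81 2a 77 19 dd 34 63 30

E1 ⊕ E2 = (M1 ⊕ K) ⊕ (M2 ⊕ K) = M1 ⊕ M2 — the shared key cancels under XOR.
ff ^ a0 = 5f
67 ^ d0 = b7
01 ^ 76 = 77
bf ^ 05 = ba
be ^ 3f = 81
9b ^ b1 = 2a
e0 ^ 97 = 77
6a ^ 73 = 19
fd ^ 20 = dd
4f ^ 7b = 34
db ^ b8 = 63
7b ^ 4b = 30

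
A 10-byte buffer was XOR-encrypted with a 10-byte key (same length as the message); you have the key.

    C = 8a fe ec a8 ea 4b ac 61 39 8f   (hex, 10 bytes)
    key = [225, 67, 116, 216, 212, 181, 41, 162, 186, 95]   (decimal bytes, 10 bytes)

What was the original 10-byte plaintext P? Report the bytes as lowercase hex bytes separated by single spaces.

8a ^ e1 = 6b
fe ^ 43 = bd
ec ^ 74 = 98
a8 ^ d8 = 70
ea ^ d4 = 3e
4b ^ b5 = fe
ac ^ 29 = 85
61 ^ a2 = c3
39 ^ ba = 83
8f ^ 5f = d0

6b bd 98 70 3e fe 85 c3 83 d0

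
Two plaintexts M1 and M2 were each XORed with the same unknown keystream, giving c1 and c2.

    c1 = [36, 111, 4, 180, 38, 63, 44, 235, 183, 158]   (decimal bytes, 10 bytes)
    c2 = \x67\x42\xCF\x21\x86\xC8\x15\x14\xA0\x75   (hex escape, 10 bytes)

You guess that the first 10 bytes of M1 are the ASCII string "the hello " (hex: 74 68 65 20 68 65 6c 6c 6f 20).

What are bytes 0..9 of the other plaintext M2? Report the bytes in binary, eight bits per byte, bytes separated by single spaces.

First, c1 ⊕ c2 = (M1 ⊕ K) ⊕ (M2 ⊕ K) = M1 ⊕ M2, so the key drops out. Then M2 = (M1 ⊕ M2) ⊕ M1 over the first 10 bytes.
byte 0: (24 ^ 67) ^ 74 = 43 ^ 74 = 37
byte 1: (6f ^ 42) ^ 68 = 2d ^ 68 = 45
byte 2: (04 ^ cf) ^ 65 = cb ^ 65 = ae
byte 3: (b4 ^ 21) ^ 20 = 95 ^ 20 = b5
byte 4: (26 ^ 86) ^ 68 = a0 ^ 68 = c8
byte 5: (3f ^ c8) ^ 65 = f7 ^ 65 = 92
byte 6: (2c ^ 15) ^ 6c = 39 ^ 6c = 55
byte 7: (eb ^ 14) ^ 6c = ff ^ 6c = 93
byte 8: (b7 ^ a0) ^ 6f = 17 ^ 6f = 78
byte 9: (9e ^ 75) ^ 20 = eb ^ 20 = cb

00110111 01000101 10101110 10110101 11001000 10010010 01010101 10010011 01111000 11001011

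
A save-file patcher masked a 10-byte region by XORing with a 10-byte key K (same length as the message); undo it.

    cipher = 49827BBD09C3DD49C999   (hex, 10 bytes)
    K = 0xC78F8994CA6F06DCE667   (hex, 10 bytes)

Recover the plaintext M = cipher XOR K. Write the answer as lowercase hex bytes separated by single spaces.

49 ⊕ c7 = 8e
82 ⊕ 8f = 0d
7b ⊕ 89 = f2
bd ⊕ 94 = 29
09 ⊕ ca = c3
c3 ⊕ 6f = ac
dd ⊕ 06 = db
49 ⊕ dc = 95
c9 ⊕ e6 = 2f
99 ⊕ 67 = fe

8e 0d f2 29 c3 ac db 95 2f fe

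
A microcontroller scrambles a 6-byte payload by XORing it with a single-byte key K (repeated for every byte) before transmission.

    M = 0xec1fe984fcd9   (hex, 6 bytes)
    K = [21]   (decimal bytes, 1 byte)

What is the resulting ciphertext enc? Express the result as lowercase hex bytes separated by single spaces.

The 1-byte key repeats, so the effective keystream is 15 15 15 15 15 15.
byte 0: 11101100 XOR 00010101 = 11111001
byte 1: 00011111 XOR 00010101 = 00001010
byte 2: 11101001 XOR 00010101 = 11111100
byte 3: 10000100 XOR 00010101 = 10010001
byte 4: 11111100 XOR 00010101 = 11101001
byte 5: 11011001 XOR 00010101 = 11001100

f9 0a fc 91 e9 cc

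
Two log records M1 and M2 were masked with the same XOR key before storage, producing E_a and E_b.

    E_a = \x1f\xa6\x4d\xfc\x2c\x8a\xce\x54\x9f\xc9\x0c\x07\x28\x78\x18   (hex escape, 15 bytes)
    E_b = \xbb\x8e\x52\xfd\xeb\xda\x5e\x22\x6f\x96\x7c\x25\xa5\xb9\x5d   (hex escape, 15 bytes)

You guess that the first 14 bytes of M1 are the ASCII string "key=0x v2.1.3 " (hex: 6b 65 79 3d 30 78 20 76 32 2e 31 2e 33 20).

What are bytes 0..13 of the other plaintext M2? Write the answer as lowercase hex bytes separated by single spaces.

First, E_a ⊕ E_b = (M1 ⊕ K) ⊕ (M2 ⊕ K) = M1 ⊕ M2, so the key drops out. Then M2 = (M1 ⊕ M2) ⊕ M1 over the first 14 bytes.
byte 0: (1f XOR bb) XOR 6b = a4 XOR 6b = cf
byte 1: (a6 XOR 8e) XOR 65 = 28 XOR 65 = 4d
byte 2: (4d XOR 52) XOR 79 = 1f XOR 79 = 66
byte 3: (fc XOR fd) XOR 3d = 01 XOR 3d = 3c
byte 4: (2c XOR eb) XOR 30 = c7 XOR 30 = f7
byte 5: (8a XOR da) XOR 78 = 50 XOR 78 = 28
byte 6: (ce XOR 5e) XOR 20 = 90 XOR 20 = b0
byte 7: (54 XOR 22) XOR 76 = 76 XOR 76 = 00
byte 8: (9f XOR 6f) XOR 32 = f0 XOR 32 = c2
byte 9: (c9 XOR 96) XOR 2e = 5f XOR 2e = 71
byte 10: (0c XOR 7c) XOR 31 = 70 XOR 31 = 41
byte 11: (07 XOR 25) XOR 2e = 22 XOR 2e = 0c
byte 12: (28 XOR a5) XOR 33 = 8d XOR 33 = be
byte 13: (78 XOR b9) XOR 20 = c1 XOR 20 = e1

cf 4d 66 3c f7 28 b0 00 c2 71 41 0c be e1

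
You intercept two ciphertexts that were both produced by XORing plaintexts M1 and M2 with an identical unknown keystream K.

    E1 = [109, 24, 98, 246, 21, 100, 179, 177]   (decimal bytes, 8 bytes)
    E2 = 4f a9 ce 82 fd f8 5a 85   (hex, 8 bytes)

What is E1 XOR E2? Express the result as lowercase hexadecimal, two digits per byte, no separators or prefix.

E1 ⊕ E2 = (M1 ⊕ K) ⊕ (M2 ⊕ K) = M1 ⊕ M2 — the shared key cancels under XOR.
6d ⊕ 4f = 22
18 ⊕ a9 = b1
62 ⊕ ce = ac
f6 ⊕ 82 = 74
15 ⊕ fd = e8
64 ⊕ f8 = 9c
b3 ⊕ 5a = e9
b1 ⊕ 85 = 34

22b1ac74e89ce934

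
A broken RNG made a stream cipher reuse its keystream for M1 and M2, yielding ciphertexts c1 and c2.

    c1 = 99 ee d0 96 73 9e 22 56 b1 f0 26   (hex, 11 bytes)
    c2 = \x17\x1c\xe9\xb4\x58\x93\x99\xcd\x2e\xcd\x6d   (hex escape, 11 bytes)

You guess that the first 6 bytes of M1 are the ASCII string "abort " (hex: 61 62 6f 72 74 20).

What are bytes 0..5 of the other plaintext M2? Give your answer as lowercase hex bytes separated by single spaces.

ef 90 56 50 5f 2d

First, c1 ⊕ c2 = (M1 ⊕ K) ⊕ (M2 ⊕ K) = M1 ⊕ M2, so the key drops out. Then M2 = (M1 ⊕ M2) ⊕ M1 over the first 6 bytes.
byte 0: (99 XOR 17) XOR 61 = 8e XOR 61 = ef
byte 1: (ee XOR 1c) XOR 62 = f2 XOR 62 = 90
byte 2: (d0 XOR e9) XOR 6f = 39 XOR 6f = 56
byte 3: (96 XOR b4) XOR 72 = 22 XOR 72 = 50
byte 4: (73 XOR 58) XOR 74 = 2b XOR 74 = 5f
byte 5: (9e XOR 93) XOR 20 = 0d XOR 20 = 2d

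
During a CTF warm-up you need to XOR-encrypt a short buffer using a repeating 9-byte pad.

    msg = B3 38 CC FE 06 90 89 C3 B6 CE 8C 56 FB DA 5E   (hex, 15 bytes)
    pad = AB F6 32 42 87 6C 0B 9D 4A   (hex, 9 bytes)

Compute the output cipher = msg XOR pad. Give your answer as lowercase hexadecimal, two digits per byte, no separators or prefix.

The 9-byte key repeats, so the effective keystream is ab f6 32 42 87 6c 0b 9d 4a ab f6 32 42 87 6c.
byte 0: b3 ^ ab = 18
byte 1: 38 ^ f6 = ce
byte 2: cc ^ 32 = fe
byte 3: fe ^ 42 = bc
byte 4: 06 ^ 87 = 81
byte 5: 90 ^ 6c = fc
byte 6: 89 ^ 0b = 82
byte 7: c3 ^ 9d = 5e
byte 8: b6 ^ 4a = fc
byte 9: ce ^ ab = 65
byte 10: 8c ^ f6 = 7a
byte 11: 56 ^ 32 = 64
byte 12: fb ^ 42 = b9
byte 13: da ^ 87 = 5d
byte 14: 5e ^ 6c = 32

18cefebc81fc825efc657a64b95d32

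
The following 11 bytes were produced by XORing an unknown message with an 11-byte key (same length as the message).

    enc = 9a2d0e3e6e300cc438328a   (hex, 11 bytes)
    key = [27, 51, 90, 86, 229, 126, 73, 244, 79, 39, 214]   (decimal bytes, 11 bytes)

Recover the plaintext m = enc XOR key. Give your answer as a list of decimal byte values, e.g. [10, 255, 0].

[129, 30, 84, 104, 139, 78, 69, 48, 119, 21, 92]

byte 0: 154 xor  27 = 129
byte 1:  45 xor  51 =  30
byte 2:  14 xor  90 =  84
byte 3:  62 xor  86 = 104
byte 4: 110 xor 229 = 139
byte 5:  48 xor 126 =  78
byte 6:  12 xor  73 =  69
byte 7: 196 xor 244 =  48
byte 8:  56 xor  79 = 119
byte 9:  50 xor  39 =  21
byte 10: 138 xor 214 =  92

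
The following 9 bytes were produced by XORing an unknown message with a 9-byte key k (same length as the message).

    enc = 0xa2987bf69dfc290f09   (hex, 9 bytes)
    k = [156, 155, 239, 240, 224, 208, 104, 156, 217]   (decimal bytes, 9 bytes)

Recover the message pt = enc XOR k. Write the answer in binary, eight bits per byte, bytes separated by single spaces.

XOR is its own inverse, so applying the key byte-wise gives the result directly.
a2 ⊕ 9c = 3e
98 ⊕ 9b = 03
7b ⊕ ef = 94
f6 ⊕ f0 = 06
9d ⊕ e0 = 7d
fc ⊕ d0 = 2c
29 ⊕ 68 = 41
0f ⊕ 9c = 93
09 ⊕ d9 = d0

00111110 00000011 10010100 00000110 01111101 00101100 01000001 10010011 11010000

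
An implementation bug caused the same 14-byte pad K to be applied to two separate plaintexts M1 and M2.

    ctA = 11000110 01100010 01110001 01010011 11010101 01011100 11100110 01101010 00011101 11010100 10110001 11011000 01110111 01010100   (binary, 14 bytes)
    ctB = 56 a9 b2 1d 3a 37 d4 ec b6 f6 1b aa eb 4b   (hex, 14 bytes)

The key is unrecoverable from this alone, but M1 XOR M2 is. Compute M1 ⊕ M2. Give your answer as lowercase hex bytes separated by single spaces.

90 cb c3 4e ef 6b 32 86 ab 22 aa 72 9c 1f

ctA ⊕ ctB = (M1 ⊕ K) ⊕ (M2 ⊕ K) = M1 ⊕ M2 — the shared key cancels under XOR.
c6 xor 56 = 90
62 xor a9 = cb
71 xor b2 = c3
53 xor 1d = 4e
d5 xor 3a = ef
5c xor 37 = 6b
e6 xor d4 = 32
6a xor ec = 86
1d xor b6 = ab
d4 xor f6 = 22
b1 xor 1b = aa
d8 xor aa = 72
77 xor eb = 9c
54 xor 4b = 1f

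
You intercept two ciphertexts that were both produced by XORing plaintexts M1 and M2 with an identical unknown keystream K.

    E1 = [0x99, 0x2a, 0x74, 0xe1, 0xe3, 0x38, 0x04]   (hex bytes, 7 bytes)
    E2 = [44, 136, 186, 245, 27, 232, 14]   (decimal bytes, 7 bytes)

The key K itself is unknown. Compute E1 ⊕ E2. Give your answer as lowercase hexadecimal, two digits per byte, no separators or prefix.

E1 ⊕ E2 = (M1 ⊕ K) ⊕ (M2 ⊕ K) = M1 ⊕ M2 — the shared key cancels under XOR.
153 XOR  44 = 181
 42 XOR 136 = 162
116 XOR 186 = 206
225 XOR 245 =  20
227 XOR  27 = 248
 56 XOR 232 = 208
  4 XOR  14 =  10

b5a2ce14f8d00a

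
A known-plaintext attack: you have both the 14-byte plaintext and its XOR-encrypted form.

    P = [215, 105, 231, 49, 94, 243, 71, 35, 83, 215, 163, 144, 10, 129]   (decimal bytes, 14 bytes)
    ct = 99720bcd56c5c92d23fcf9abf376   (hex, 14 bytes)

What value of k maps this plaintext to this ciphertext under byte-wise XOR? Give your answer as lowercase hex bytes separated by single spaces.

4e 1b ec fc 08 36 8e 0e 70 2b 5a 3b f9 f7

Since ct = P ⊕ k, XORing both sides with P gives k = P ⊕ ct.
d7 ^ 99 = 4e
69 ^ 72 = 1b
e7 ^ 0b = ec
31 ^ cd = fc
5e ^ 56 = 08
f3 ^ c5 = 36
47 ^ c9 = 8e
23 ^ 2d = 0e
53 ^ 23 = 70
d7 ^ fc = 2b
a3 ^ f9 = 5a
90 ^ ab = 3b
0a ^ f3 = f9
81 ^ 76 = f7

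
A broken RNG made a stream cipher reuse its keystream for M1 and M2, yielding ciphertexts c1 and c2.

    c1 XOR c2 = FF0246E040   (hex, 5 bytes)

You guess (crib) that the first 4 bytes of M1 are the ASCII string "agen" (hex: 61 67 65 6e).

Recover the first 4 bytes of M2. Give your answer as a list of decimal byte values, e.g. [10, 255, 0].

Since c1 ⊕ c2 = M1 ⊕ M2, XORing with the guessed M1 bytes yields the corresponding M2 bytes: M2 = (c1 ⊕ c2) ⊕ M1.
byte 0: 255 ^  97 = 158
byte 1:   2 ^ 103 = 101
byte 2:  70 ^ 101 =  35
byte 3: 224 ^ 110 = 142

[158, 101, 35, 142]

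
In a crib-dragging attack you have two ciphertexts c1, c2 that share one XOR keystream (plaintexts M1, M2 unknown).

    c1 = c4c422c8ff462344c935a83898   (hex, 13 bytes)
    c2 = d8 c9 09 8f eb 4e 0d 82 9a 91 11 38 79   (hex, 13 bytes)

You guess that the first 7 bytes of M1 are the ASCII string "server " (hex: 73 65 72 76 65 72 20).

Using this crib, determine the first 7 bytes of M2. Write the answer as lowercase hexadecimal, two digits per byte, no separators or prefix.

First, c1 ⊕ c2 = (M1 ⊕ K) ⊕ (M2 ⊕ K) = M1 ⊕ M2, so the key drops out. Then M2 = (M1 ⊕ M2) ⊕ M1 over the first 7 bytes.
byte 0: (c4 ^ d8) ^ 73 = 1c ^ 73 = 6f
byte 1: (c4 ^ c9) ^ 65 = 0d ^ 65 = 68
byte 2: (22 ^ 09) ^ 72 = 2b ^ 72 = 59
byte 3: (c8 ^ 8f) ^ 76 = 47 ^ 76 = 31
byte 4: (ff ^ eb) ^ 65 = 14 ^ 65 = 71
byte 5: (46 ^ 4e) ^ 72 = 08 ^ 72 = 7a
byte 6: (23 ^ 0d) ^ 20 = 2e ^ 20 = 0e

6f685931717a0e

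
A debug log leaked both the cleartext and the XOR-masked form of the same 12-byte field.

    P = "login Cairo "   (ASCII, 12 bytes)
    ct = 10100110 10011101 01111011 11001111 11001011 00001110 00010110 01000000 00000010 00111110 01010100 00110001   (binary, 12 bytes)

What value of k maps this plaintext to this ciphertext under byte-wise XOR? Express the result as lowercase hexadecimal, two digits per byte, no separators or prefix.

Since ct = P ⊕ k, XORing both sides with P gives k = P ⊕ ct.
byte 0: 6c xor a6 = ca
byte 1: 6f xor 9d = f2
byte 2: 67 xor 7b = 1c
byte 3: 69 xor cf = a6
byte 4: 6e xor cb = a5
byte 5: 20 xor 0e = 2e
byte 6: 43 xor 16 = 55
byte 7: 61 xor 40 = 21
byte 8: 69 xor 02 = 6b
byte 9: 72 xor 3e = 4c
byte 10: 6f xor 54 = 3b
byte 11: 20 xor 31 = 11

caf21ca6a52e55216b4c3b11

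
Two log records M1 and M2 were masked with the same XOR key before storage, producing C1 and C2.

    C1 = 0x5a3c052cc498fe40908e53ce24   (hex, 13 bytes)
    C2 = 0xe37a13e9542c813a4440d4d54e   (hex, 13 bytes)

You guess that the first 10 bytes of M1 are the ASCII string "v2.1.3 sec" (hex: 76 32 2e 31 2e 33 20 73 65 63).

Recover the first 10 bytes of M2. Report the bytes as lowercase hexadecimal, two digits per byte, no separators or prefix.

cf7438f4be875f09b1ad

First, C1 ⊕ C2 = (M1 ⊕ K) ⊕ (M2 ⊕ K) = M1 ⊕ M2, so the key drops out. Then M2 = (M1 ⊕ M2) ⊕ M1 over the first 10 bytes.
byte 0: (5a ⊕ e3) ⊕ 76 = b9 ⊕ 76 = cf
byte 1: (3c ⊕ 7a) ⊕ 32 = 46 ⊕ 32 = 74
byte 2: (05 ⊕ 13) ⊕ 2e = 16 ⊕ 2e = 38
byte 3: (2c ⊕ e9) ⊕ 31 = c5 ⊕ 31 = f4
byte 4: (c4 ⊕ 54) ⊕ 2e = 90 ⊕ 2e = be
byte 5: (98 ⊕ 2c) ⊕ 33 = b4 ⊕ 33 = 87
byte 6: (fe ⊕ 81) ⊕ 20 = 7f ⊕ 20 = 5f
byte 7: (40 ⊕ 3a) ⊕ 73 = 7a ⊕ 73 = 09
byte 8: (90 ⊕ 44) ⊕ 65 = d4 ⊕ 65 = b1
byte 9: (8e ⊕ 40) ⊕ 63 = ce ⊕ 63 = ad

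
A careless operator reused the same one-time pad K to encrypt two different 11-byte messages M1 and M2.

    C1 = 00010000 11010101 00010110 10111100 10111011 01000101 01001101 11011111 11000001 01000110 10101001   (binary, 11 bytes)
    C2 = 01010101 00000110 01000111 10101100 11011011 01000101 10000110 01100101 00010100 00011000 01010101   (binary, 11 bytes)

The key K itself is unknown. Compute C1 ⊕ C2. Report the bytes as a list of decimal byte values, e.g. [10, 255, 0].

[69, 211, 81, 16, 96, 0, 203, 186, 213, 94, 252]

C1 ⊕ C2 = (M1 ⊕ K) ⊕ (M2 ⊕ K) = M1 ⊕ M2 — the shared key cancels under XOR.
byte 0: 10 xor 55 = 45
byte 1: d5 xor 06 = d3
byte 2: 16 xor 47 = 51
byte 3: bc xor ac = 10
byte 4: bb xor db = 60
byte 5: 45 xor 45 = 00
byte 6: 4d xor 86 = cb
byte 7: df xor 65 = ba
byte 8: c1 xor 14 = d5
byte 9: 46 xor 18 = 5e
byte 10: a9 xor 55 = fc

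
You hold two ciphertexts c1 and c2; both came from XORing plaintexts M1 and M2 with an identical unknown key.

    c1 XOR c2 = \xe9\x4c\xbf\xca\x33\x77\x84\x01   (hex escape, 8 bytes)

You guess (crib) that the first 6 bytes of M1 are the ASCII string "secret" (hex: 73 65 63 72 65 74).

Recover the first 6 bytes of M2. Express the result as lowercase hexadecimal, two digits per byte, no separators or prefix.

Since c1 ⊕ c2 = M1 ⊕ M2, XORing with the guessed M1 bytes yields the corresponding M2 bytes: M2 = (c1 ⊕ c2) ⊕ M1.
e9 ^ 73 = 9a
4c ^ 65 = 29
bf ^ 63 = dc
ca ^ 72 = b8
33 ^ 65 = 56
77 ^ 74 = 03

9a29dcb85603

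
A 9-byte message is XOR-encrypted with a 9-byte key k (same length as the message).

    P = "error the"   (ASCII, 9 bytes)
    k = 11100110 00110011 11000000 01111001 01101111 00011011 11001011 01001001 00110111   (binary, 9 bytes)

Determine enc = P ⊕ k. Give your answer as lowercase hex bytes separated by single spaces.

01100101 ⊕ 11100110 = 10000011
01110010 ⊕ 00110011 = 01000001
01110010 ⊕ 11000000 = 10110010
01101111 ⊕ 01111001 = 00010110
01110010 ⊕ 01101111 = 00011101
00100000 ⊕ 00011011 = 00111011
01110100 ⊕ 11001011 = 10111111
01101000 ⊕ 01001001 = 00100001
01100101 ⊕ 00110111 = 01010010

83 41 b2 16 1d 3b bf 21 52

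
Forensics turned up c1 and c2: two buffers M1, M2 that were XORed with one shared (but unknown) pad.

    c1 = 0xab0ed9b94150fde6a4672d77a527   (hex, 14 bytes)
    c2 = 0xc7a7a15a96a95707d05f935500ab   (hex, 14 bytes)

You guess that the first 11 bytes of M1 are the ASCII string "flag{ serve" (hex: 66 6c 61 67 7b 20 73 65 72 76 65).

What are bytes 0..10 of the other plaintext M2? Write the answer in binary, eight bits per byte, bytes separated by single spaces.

First, c1 ⊕ c2 = (M1 ⊕ K) ⊕ (M2 ⊕ K) = M1 ⊕ M2, so the key drops out. Then M2 = (M1 ⊕ M2) ⊕ M1 over the first 11 bytes.
byte 0: (ab ^ c7) ^ 66 = 6c ^ 66 = 0a
byte 1: (0e ^ a7) ^ 6c = a9 ^ 6c = c5
byte 2: (d9 ^ a1) ^ 61 = 78 ^ 61 = 19
byte 3: (b9 ^ 5a) ^ 67 = e3 ^ 67 = 84
byte 4: (41 ^ 96) ^ 7b = d7 ^ 7b = ac
byte 5: (50 ^ a9) ^ 20 = f9 ^ 20 = d9
byte 6: (fd ^ 57) ^ 73 = aa ^ 73 = d9
byte 7: (e6 ^ 07) ^ 65 = e1 ^ 65 = 84
byte 8: (a4 ^ d0) ^ 72 = 74 ^ 72 = 06
byte 9: (67 ^ 5f) ^ 76 = 38 ^ 76 = 4e
byte 10: (2d ^ 93) ^ 65 = be ^ 65 = db

00001010 11000101 00011001 10000100 10101100 11011001 11011001 10000100 00000110 01001110 11011011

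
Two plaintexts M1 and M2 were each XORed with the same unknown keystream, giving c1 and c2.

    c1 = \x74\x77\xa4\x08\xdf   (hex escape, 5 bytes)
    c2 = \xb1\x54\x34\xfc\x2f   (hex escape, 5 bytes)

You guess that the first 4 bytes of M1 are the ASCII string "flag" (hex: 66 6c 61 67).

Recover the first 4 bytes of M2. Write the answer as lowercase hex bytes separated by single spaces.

a3 4f f1 93

First, c1 ⊕ c2 = (M1 ⊕ K) ⊕ (M2 ⊕ K) = M1 ⊕ M2, so the key drops out. Then M2 = (M1 ⊕ M2) ⊕ M1 over the first 4 bytes.
byte 0: (74 ⊕ b1) ⊕ 66 = c5 ⊕ 66 = a3
byte 1: (77 ⊕ 54) ⊕ 6c = 23 ⊕ 6c = 4f
byte 2: (a4 ⊕ 34) ⊕ 61 = 90 ⊕ 61 = f1
byte 3: (08 ⊕ fc) ⊕ 67 = f4 ⊕ 67 = 93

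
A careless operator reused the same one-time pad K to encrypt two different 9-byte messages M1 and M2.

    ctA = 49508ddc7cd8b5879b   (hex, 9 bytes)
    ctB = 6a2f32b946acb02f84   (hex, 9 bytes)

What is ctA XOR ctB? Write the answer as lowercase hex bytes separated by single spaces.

23 7f bf 65 3a 74 05 a8 1f

ctA ⊕ ctB = (M1 ⊕ K) ⊕ (M2 ⊕ K) = M1 ⊕ M2 — the shared key cancels under XOR.
49 ^ 6a = 23
50 ^ 2f = 7f
8d ^ 32 = bf
dc ^ b9 = 65
7c ^ 46 = 3a
d8 ^ ac = 74
b5 ^ b0 = 05
87 ^ 2f = a8
9b ^ 84 = 1f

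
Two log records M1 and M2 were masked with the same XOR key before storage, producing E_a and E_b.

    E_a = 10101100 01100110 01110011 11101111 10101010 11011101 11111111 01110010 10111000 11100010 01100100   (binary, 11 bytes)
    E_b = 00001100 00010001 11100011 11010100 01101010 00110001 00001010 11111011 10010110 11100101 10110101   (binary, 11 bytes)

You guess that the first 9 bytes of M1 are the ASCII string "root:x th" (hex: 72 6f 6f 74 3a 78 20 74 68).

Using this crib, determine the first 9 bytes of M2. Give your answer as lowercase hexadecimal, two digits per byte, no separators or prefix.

First, E_a ⊕ E_b = (M1 ⊕ K) ⊕ (M2 ⊕ K) = M1 ⊕ M2, so the key drops out. Then M2 = (M1 ⊕ M2) ⊕ M1 over the first 9 bytes.
byte 0: (ac xor 0c) xor 72 = a0 xor 72 = d2
byte 1: (66 xor 11) xor 6f = 77 xor 6f = 18
byte 2: (73 xor e3) xor 6f = 90 xor 6f = ff
byte 3: (ef xor d4) xor 74 = 3b xor 74 = 4f
byte 4: (aa xor 6a) xor 3a = c0 xor 3a = fa
byte 5: (dd xor 31) xor 78 = ec xor 78 = 94
byte 6: (ff xor 0a) xor 20 = f5 xor 20 = d5
byte 7: (72 xor fb) xor 74 = 89 xor 74 = fd
byte 8: (b8 xor 96) xor 68 = 2e xor 68 = 46

d218ff4ffa94d5fd46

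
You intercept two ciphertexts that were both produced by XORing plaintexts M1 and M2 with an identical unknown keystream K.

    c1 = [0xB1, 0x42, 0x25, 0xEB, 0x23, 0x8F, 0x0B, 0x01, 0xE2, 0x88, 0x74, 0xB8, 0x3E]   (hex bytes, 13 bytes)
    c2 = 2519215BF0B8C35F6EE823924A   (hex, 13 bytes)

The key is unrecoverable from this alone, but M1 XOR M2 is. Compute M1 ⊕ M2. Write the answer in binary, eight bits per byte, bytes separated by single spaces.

10010100 01011011 00000100 10110000 11010011 00110111 11001000 01011110 10001100 01100000 01010111 00101010 01110100

c1 ⊕ c2 = (M1 ⊕ K) ⊕ (M2 ⊕ K) = M1 ⊕ M2 — the shared key cancels under XOR.
b1 ⊕ 25 = 94
42 ⊕ 19 = 5b
25 ⊕ 21 = 04
eb ⊕ 5b = b0
23 ⊕ f0 = d3
8f ⊕ b8 = 37
0b ⊕ c3 = c8
01 ⊕ 5f = 5e
e2 ⊕ 6e = 8c
88 ⊕ e8 = 60
74 ⊕ 23 = 57
b8 ⊕ 92 = 2a
3e ⊕ 4a = 74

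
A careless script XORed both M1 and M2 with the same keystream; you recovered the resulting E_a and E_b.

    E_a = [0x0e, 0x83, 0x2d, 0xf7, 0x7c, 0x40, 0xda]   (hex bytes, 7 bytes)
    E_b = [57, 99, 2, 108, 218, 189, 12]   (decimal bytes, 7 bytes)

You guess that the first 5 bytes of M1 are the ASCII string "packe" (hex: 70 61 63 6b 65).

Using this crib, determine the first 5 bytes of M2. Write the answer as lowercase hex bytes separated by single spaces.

47 81 4c f0 c3

First, E_a ⊕ E_b = (M1 ⊕ K) ⊕ (M2 ⊕ K) = M1 ⊕ M2, so the key drops out. Then M2 = (M1 ⊕ M2) ⊕ M1 over the first 5 bytes.
byte 0: (0e xor 39) xor 70 = 37 xor 70 = 47
byte 1: (83 xor 63) xor 61 = e0 xor 61 = 81
byte 2: (2d xor 02) xor 63 = 2f xor 63 = 4c
byte 3: (f7 xor 6c) xor 6b = 9b xor 6b = f0
byte 4: (7c xor da) xor 65 = a6 xor 65 = c3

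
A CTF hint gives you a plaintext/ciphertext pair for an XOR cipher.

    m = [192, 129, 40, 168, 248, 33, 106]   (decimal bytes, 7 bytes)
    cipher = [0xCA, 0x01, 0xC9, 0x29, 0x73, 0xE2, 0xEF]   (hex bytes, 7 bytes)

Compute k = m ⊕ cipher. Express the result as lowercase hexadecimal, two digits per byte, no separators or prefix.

0a80e1818bc385

Since cipher = m ⊕ k, XORing both sides with m gives k = m ⊕ cipher.
11000000 xor 11001010 = 00001010
10000001 xor 00000001 = 10000000
00101000 xor 11001001 = 11100001
10101000 xor 00101001 = 10000001
11111000 xor 01110011 = 10001011
00100001 xor 11100010 = 11000011
01101010 xor 11101111 = 10000101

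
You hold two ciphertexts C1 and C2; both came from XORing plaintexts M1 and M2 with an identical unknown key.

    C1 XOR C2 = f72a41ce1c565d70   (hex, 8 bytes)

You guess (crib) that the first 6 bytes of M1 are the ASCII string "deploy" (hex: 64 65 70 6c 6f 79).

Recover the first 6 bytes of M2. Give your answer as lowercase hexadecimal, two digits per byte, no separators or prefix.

934f31a2732f

Since C1 ⊕ C2 = M1 ⊕ M2, XORing with the guessed M1 bytes yields the corresponding M2 bytes: M2 = (C1 ⊕ C2) ⊕ M1.
f7 ^ 64 = 93
2a ^ 65 = 4f
41 ^ 70 = 31
ce ^ 6c = a2
1c ^ 6f = 73
56 ^ 79 = 2f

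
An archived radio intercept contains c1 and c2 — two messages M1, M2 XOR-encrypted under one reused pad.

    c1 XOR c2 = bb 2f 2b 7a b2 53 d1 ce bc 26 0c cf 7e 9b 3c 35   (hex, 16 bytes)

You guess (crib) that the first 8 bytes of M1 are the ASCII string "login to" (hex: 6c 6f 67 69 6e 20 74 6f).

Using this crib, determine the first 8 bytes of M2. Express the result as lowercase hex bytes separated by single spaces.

Since c1 ⊕ c2 = M1 ⊕ M2, XORing with the guessed M1 bytes yields the corresponding M2 bytes: M2 = (c1 ⊕ c2) ⊕ M1.
byte 0: bb xor 6c = d7
byte 1: 2f xor 6f = 40
byte 2: 2b xor 67 = 4c
byte 3: 7a xor 69 = 13
byte 4: b2 xor 6e = dc
byte 5: 53 xor 20 = 73
byte 6: d1 xor 74 = a5
byte 7: ce xor 6f = a1

d7 40 4c 13 dc 73 a5 a1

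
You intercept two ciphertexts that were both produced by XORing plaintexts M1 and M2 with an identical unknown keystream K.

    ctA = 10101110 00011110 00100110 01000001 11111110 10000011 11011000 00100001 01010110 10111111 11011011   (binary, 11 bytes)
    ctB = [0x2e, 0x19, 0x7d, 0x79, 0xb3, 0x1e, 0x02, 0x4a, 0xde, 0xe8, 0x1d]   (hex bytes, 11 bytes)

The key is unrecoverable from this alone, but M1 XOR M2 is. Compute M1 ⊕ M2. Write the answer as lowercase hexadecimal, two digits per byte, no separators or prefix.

80075b384d9dda6b8857c6

ctA ⊕ ctB = (M1 ⊕ K) ⊕ (M2 ⊕ K) = M1 ⊕ M2 — the shared key cancels under XOR.
byte 0: ae xor 2e = 80
byte 1: 1e xor 19 = 07
byte 2: 26 xor 7d = 5b
byte 3: 41 xor 79 = 38
byte 4: fe xor b3 = 4d
byte 5: 83 xor 1e = 9d
byte 6: d8 xor 02 = da
byte 7: 21 xor 4a = 6b
byte 8: 56 xor de = 88
byte 9: bf xor e8 = 57
byte 10: db xor 1d = c6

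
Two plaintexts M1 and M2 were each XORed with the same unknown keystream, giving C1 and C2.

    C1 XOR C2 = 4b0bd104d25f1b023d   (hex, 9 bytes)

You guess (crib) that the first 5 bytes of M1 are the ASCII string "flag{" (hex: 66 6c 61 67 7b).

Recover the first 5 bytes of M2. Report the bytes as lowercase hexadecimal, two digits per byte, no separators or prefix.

Since C1 ⊕ C2 = M1 ⊕ M2, XORing with the guessed M1 bytes yields the corresponding M2 bytes: M2 = (C1 ⊕ C2) ⊕ M1.
4b xor 66 = 2d
0b xor 6c = 67
d1 xor 61 = b0
04 xor 67 = 63
d2 xor 7b = a9

2d67b063a9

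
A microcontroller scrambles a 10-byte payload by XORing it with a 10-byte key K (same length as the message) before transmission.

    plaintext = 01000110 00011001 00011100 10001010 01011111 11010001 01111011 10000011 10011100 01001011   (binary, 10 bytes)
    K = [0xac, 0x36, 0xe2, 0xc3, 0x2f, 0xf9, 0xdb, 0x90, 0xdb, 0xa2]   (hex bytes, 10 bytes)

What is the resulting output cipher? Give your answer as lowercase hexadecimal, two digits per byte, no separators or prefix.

ea2ffe497028a01347e9

01000110 XOR 10101100 = 11101010
00011001 XOR 00110110 = 00101111
00011100 XOR 11100010 = 11111110
10001010 XOR 11000011 = 01001001
01011111 XOR 00101111 = 01110000
11010001 XOR 11111001 = 00101000
01111011 XOR 11011011 = 10100000
10000011 XOR 10010000 = 00010011
10011100 XOR 11011011 = 01000111
01001011 XOR 10100010 = 11101001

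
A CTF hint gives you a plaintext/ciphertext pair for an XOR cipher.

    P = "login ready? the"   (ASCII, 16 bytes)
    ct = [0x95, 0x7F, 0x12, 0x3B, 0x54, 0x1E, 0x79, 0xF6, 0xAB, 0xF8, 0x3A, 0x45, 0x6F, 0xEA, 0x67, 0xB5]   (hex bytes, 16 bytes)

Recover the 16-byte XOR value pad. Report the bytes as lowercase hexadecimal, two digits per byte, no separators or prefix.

Since ct = P ⊕ pad, XORing both sides with P gives pad = P ⊕ ct.
byte 0: 108 ^ 149 = 249
byte 1: 111 ^ 127 =  16
byte 2: 103 ^  18 = 117
byte 3: 105 ^  59 =  82
byte 4: 110 ^  84 =  58
byte 5:  32 ^  30 =  62
byte 6: 114 ^ 121 =  11
byte 7: 101 ^ 246 = 147
byte 8:  97 ^ 171 = 202
byte 9: 100 ^ 248 = 156
byte 10: 121 ^  58 =  67
byte 11:  63 ^  69 = 122
byte 12:  32 ^ 111 =  79
byte 13: 116 ^ 234 = 158
byte 14: 104 ^ 103 =  15
byte 15: 101 ^ 181 = 208

f91075523a3e0b93ca9c437a4f9e0fd0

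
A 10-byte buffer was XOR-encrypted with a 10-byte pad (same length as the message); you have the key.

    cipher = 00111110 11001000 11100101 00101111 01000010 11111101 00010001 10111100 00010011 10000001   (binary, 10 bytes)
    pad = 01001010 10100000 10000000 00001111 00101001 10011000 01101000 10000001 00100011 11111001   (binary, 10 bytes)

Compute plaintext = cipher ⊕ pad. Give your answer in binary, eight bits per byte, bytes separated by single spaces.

01110100 01101000 01100101 00100000 01101011 01100101 01111001 00111101 00110000 01111000

3e XOR 4a = 74
c8 XOR a0 = 68
e5 XOR 80 = 65
2f XOR 0f = 20
42 XOR 29 = 6b
fd XOR 98 = 65
11 XOR 68 = 79
bc XOR 81 = 3d
13 XOR 23 = 30
81 XOR f9 = 78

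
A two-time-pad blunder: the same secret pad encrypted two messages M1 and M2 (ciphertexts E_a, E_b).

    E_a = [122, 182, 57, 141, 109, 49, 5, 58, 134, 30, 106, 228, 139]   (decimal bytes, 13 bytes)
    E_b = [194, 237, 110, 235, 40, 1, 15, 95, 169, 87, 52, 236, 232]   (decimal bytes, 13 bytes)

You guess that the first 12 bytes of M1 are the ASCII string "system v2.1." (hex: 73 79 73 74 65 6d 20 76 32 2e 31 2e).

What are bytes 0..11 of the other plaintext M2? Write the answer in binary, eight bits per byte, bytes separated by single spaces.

First, E_a ⊕ E_b = (M1 ⊕ K) ⊕ (M2 ⊕ K) = M1 ⊕ M2, so the key drops out. Then M2 = (M1 ⊕ M2) ⊕ M1 over the first 12 bytes.
byte 0: (7a ⊕ c2) ⊕ 73 = b8 ⊕ 73 = cb
byte 1: (b6 ⊕ ed) ⊕ 79 = 5b ⊕ 79 = 22
byte 2: (39 ⊕ 6e) ⊕ 73 = 57 ⊕ 73 = 24
byte 3: (8d ⊕ eb) ⊕ 74 = 66 ⊕ 74 = 12
byte 4: (6d ⊕ 28) ⊕ 65 = 45 ⊕ 65 = 20
byte 5: (31 ⊕ 01) ⊕ 6d = 30 ⊕ 6d = 5d
byte 6: (05 ⊕ 0f) ⊕ 20 = 0a ⊕ 20 = 2a
byte 7: (3a ⊕ 5f) ⊕ 76 = 65 ⊕ 76 = 13
byte 8: (86 ⊕ a9) ⊕ 32 = 2f ⊕ 32 = 1d
byte 9: (1e ⊕ 57) ⊕ 2e = 49 ⊕ 2e = 67
byte 10: (6a ⊕ 34) ⊕ 31 = 5e ⊕ 31 = 6f
byte 11: (e4 ⊕ ec) ⊕ 2e = 08 ⊕ 2e = 26

11001011 00100010 00100100 00010010 00100000 01011101 00101010 00010011 00011101 01100111 01101111 00100110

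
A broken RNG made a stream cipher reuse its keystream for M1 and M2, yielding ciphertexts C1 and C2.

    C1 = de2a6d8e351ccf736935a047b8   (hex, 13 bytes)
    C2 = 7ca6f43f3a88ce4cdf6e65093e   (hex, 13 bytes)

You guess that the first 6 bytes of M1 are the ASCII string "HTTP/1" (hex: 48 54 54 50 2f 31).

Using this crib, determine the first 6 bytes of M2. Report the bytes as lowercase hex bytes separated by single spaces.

First, C1 ⊕ C2 = (M1 ⊕ K) ⊕ (M2 ⊕ K) = M1 ⊕ M2, so the key drops out. Then M2 = (M1 ⊕ M2) ⊕ M1 over the first 6 bytes.
byte 0: (de ^ 7c) ^ 48 = a2 ^ 48 = ea
byte 1: (2a ^ a6) ^ 54 = 8c ^ 54 = d8
byte 2: (6d ^ f4) ^ 54 = 99 ^ 54 = cd
byte 3: (8e ^ 3f) ^ 50 = b1 ^ 50 = e1
byte 4: (35 ^ 3a) ^ 2f = 0f ^ 2f = 20
byte 5: (1c ^ 88) ^ 31 = 94 ^ 31 = a5

ea d8 cd e1 20 a5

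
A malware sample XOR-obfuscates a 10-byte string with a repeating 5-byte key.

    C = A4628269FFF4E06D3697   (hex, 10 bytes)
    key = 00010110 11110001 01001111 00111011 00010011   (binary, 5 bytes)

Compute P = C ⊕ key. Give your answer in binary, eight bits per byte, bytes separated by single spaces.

The 5-byte key repeats, so the effective keystream is 16 f1 4f 3b 13 16 f1 4f 3b 13.
byte 0: a4 XOR 16 = b2
byte 1: 62 XOR f1 = 93
byte 2: 82 XOR 4f = cd
byte 3: 69 XOR 3b = 52
byte 4: ff XOR 13 = ec
byte 5: f4 XOR 16 = e2
byte 6: e0 XOR f1 = 11
byte 7: 6d XOR 4f = 22
byte 8: 36 XOR 3b = 0d
byte 9: 97 XOR 13 = 84

10110010 10010011 11001101 01010010 11101100 11100010 00010001 00100010 00001101 10000100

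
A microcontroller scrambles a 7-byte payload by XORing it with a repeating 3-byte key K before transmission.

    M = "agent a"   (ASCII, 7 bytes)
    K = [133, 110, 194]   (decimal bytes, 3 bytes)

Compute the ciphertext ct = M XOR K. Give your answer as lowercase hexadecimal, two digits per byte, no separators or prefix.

The 3-byte key repeats, so the effective keystream is 85 6e c2 85 6e c2 85.
byte 0:  97 ⊕ 133 = 228
byte 1: 103 ⊕ 110 =   9
byte 2: 101 ⊕ 194 = 167
byte 3: 110 ⊕ 133 = 235
byte 4: 116 ⊕ 110 =  26
byte 5:  32 ⊕ 194 = 226
byte 6:  97 ⊕ 133 = 228

e409a7eb1ae2e4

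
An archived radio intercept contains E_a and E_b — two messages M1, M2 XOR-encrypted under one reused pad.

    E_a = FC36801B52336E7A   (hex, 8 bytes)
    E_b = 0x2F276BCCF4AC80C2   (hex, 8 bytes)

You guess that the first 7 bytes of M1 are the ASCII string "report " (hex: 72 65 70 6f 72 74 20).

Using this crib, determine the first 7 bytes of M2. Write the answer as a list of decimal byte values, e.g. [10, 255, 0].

First, E_a ⊕ E_b = (M1 ⊕ K) ⊕ (M2 ⊕ K) = M1 ⊕ M2, so the key drops out. Then M2 = (M1 ⊕ M2) ⊕ M1 over the first 7 bytes.
byte 0: (fc XOR 2f) XOR 72 = d3 XOR 72 = a1
byte 1: (36 XOR 27) XOR 65 = 11 XOR 65 = 74
byte 2: (80 XOR 6b) XOR 70 = eb XOR 70 = 9b
byte 3: (1b XOR cc) XOR 6f = d7 XOR 6f = b8
byte 4: (52 XOR f4) XOR 72 = a6 XOR 72 = d4
byte 5: (33 XOR ac) XOR 74 = 9f XOR 74 = eb
byte 6: (6e XOR 80) XOR 20 = ee XOR 20 = ce

[161, 116, 155, 184, 212, 235, 206]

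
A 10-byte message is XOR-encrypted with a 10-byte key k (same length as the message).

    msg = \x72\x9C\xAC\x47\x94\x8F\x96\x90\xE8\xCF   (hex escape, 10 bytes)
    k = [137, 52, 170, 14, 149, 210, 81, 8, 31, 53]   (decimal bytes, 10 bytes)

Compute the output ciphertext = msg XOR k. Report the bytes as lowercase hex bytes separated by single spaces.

XOR is its own inverse, so applying the key byte-wise gives the result directly.
byte 0: 72 ⊕ 89 = fb
byte 1: 9c ⊕ 34 = a8
byte 2: ac ⊕ aa = 06
byte 3: 47 ⊕ 0e = 49
byte 4: 94 ⊕ 95 = 01
byte 5: 8f ⊕ d2 = 5d
byte 6: 96 ⊕ 51 = c7
byte 7: 90 ⊕ 08 = 98
byte 8: e8 ⊕ 1f = f7
byte 9: cf ⊕ 35 = fa

fb a8 06 49 01 5d c7 98 f7 fa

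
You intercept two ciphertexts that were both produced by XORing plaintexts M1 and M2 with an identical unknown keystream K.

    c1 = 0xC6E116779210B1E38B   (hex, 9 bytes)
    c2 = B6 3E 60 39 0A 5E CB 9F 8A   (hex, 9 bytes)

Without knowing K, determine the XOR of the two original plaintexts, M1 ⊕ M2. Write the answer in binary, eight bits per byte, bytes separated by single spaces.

c1 ⊕ c2 = (M1 ⊕ K) ⊕ (M2 ⊕ K) = M1 ⊕ M2 — the shared key cancels under XOR.
byte 0: 11000110 XOR 10110110 = 01110000
byte 1: 11100001 XOR 00111110 = 11011111
byte 2: 00010110 XOR 01100000 = 01110110
byte 3: 01110111 XOR 00111001 = 01001110
byte 4: 10010010 XOR 00001010 = 10011000
byte 5: 00010000 XOR 01011110 = 01001110
byte 6: 10110001 XOR 11001011 = 01111010
byte 7: 11100011 XOR 10011111 = 01111100
byte 8: 10001011 XOR 10001010 = 00000001

01110000 11011111 01110110 01001110 10011000 01001110 01111010 01111100 00000001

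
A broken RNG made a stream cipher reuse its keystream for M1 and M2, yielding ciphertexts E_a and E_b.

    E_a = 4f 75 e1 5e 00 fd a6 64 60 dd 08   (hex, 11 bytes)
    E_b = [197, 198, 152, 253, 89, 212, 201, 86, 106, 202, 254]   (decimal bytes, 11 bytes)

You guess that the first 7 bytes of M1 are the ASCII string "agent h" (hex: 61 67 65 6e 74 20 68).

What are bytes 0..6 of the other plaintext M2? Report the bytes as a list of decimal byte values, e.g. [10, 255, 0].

[235, 212, 28, 205, 45, 9, 7]

First, E_a ⊕ E_b = (M1 ⊕ K) ⊕ (M2 ⊕ K) = M1 ⊕ M2, so the key drops out. Then M2 = (M1 ⊕ M2) ⊕ M1 over the first 7 bytes.
byte 0: (4f xor c5) xor 61 = 8a xor 61 = eb
byte 1: (75 xor c6) xor 67 = b3 xor 67 = d4
byte 2: (e1 xor 98) xor 65 = 79 xor 65 = 1c
byte 3: (5e xor fd) xor 6e = a3 xor 6e = cd
byte 4: (00 xor 59) xor 74 = 59 xor 74 = 2d
byte 5: (fd xor d4) xor 20 = 29 xor 20 = 09
byte 6: (a6 xor c9) xor 68 = 6f xor 68 = 07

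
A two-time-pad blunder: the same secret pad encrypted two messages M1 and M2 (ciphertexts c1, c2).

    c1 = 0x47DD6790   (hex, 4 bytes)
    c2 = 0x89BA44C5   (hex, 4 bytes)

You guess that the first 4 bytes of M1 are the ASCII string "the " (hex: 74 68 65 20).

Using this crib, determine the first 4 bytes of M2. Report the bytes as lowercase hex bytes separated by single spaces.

First, c1 ⊕ c2 = (M1 ⊕ K) ⊕ (M2 ⊕ K) = M1 ⊕ M2, so the key drops out. Then M2 = (M1 ⊕ M2) ⊕ M1 over the first 4 bytes.
byte 0: (47 xor 89) xor 74 = ce xor 74 = ba
byte 1: (dd xor ba) xor 68 = 67 xor 68 = 0f
byte 2: (67 xor 44) xor 65 = 23 xor 65 = 46
byte 3: (90 xor c5) xor 20 = 55 xor 20 = 75

ba 0f 46 75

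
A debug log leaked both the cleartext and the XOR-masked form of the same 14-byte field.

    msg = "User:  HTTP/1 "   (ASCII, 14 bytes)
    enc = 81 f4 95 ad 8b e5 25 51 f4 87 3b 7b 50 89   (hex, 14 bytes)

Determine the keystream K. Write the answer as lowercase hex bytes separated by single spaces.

d4 87 f0 df b1 c5 05 19 a0 d3 6b 54 61 a9

Since enc = msg ⊕ K, XORing both sides with msg gives K = msg ⊕ enc.
byte 0:  85 xor 129 = 212
byte 1: 115 xor 244 = 135
byte 2: 101 xor 149 = 240
byte 3: 114 xor 173 = 223
byte 4:  58 xor 139 = 177
byte 5:  32 xor 229 = 197
byte 6:  32 xor  37 =   5
byte 7:  72 xor  81 =  25
byte 8:  84 xor 244 = 160
byte 9:  84 xor 135 = 211
byte 10:  80 xor  59 = 107
byte 11:  47 xor 123 =  84
byte 12:  49 xor  80 =  97
byte 13:  32 xor 137 = 169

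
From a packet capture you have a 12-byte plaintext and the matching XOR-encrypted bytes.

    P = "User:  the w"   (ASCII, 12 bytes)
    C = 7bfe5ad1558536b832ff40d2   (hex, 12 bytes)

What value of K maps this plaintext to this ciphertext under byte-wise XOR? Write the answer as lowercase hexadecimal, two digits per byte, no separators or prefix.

Since C = P ⊕ K, XORing both sides with P gives K = P ⊕ C.
55 ⊕ 7b = 2e
73 ⊕ fe = 8d
65 ⊕ 5a = 3f
72 ⊕ d1 = a3
3a ⊕ 55 = 6f
20 ⊕ 85 = a5
20 ⊕ 36 = 16
74 ⊕ b8 = cc
68 ⊕ 32 = 5a
65 ⊕ ff = 9a
20 ⊕ 40 = 60
77 ⊕ d2 = a5

2e8d3fa36fa516cc5a9a60a5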